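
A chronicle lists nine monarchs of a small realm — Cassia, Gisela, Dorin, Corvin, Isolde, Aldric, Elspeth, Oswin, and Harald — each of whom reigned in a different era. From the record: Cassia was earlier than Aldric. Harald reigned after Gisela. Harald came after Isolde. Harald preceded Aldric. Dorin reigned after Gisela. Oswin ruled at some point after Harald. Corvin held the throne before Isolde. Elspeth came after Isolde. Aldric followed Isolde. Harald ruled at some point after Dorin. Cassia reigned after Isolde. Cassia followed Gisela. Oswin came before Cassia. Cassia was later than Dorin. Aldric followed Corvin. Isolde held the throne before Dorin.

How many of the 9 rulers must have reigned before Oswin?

5

Directly stated before Oswin: Harald.
Corvin reaches Oswin via Corvin → Isolde → Harald → Oswin.
Dorin reaches Oswin via Dorin → Harald → Oswin.
Gisela reaches Oswin via Gisela → Harald → Oswin.
Likewise Isolde reaches Oswin by chaining the stated constraints.
That's Corvin, Dorin, Gisela, Harald, and Isolde — 5 in all.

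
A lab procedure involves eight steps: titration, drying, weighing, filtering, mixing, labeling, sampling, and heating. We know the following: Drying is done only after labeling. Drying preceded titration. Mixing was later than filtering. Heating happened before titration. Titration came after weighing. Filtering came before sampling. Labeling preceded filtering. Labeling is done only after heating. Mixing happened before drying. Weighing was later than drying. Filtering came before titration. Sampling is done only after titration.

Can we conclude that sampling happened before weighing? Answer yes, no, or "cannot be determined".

no

Tracing the constraints gives weighing → titration → sampling, so weighing must come before sampling.
That means sampling cannot be before weighing.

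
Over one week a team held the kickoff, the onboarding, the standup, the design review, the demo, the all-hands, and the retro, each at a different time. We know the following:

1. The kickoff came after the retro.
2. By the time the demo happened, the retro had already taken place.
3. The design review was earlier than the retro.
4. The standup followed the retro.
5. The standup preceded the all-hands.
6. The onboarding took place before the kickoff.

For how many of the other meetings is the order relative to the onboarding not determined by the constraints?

5

Forced after the onboarding: the kickoff.
That leaves the all-hands, the demo, the design review, the retro, and the standup with no forced order relative to the onboarding — 5.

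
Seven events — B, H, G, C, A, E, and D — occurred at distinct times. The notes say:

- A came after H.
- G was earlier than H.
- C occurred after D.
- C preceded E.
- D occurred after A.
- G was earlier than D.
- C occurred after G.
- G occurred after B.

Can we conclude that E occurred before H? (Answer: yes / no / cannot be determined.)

no

Tracing the constraints gives H → A → D → C → E, so H must come before E.
That means E cannot be before H.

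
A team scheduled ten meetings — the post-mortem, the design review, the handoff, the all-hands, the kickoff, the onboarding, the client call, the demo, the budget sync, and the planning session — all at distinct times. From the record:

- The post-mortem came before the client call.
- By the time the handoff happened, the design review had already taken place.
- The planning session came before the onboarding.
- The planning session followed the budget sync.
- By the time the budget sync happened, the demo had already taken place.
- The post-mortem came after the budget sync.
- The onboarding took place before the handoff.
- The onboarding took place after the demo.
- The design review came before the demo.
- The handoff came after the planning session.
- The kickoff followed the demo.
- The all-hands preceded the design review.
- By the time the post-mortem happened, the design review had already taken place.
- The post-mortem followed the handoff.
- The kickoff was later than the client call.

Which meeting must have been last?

Every other meeting has a chain of constraints placing it before the kickoff, so the kickoff is last.

the kickoff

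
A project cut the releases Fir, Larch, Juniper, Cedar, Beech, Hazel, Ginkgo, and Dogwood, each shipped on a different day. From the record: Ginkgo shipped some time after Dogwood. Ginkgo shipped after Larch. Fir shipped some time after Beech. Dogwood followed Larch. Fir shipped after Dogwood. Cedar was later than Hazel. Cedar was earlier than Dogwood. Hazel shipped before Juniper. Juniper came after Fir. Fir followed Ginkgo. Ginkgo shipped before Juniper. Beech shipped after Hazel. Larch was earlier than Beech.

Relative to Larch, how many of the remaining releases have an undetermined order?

2

Forced after Larch: Beech, Dogwood, Fir, Ginkgo, and Juniper.
That leaves Cedar and Hazel with no forced order relative to Larch — 2.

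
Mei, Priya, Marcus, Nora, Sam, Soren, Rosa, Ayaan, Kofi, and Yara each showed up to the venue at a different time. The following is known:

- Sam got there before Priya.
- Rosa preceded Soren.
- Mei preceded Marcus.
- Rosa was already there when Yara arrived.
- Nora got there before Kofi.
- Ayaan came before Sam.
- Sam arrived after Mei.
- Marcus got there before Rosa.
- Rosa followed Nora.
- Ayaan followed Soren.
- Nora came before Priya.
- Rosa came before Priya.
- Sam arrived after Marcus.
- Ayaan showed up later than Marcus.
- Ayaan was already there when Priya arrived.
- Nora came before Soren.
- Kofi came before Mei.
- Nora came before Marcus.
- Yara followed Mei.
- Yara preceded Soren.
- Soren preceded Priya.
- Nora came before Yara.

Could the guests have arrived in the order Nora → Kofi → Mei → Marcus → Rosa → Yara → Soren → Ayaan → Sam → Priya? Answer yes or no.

yes

Check each stated constraint against the proposed order — e.g. Nora is ahead of Soren; Nora is ahead of Priya. Every pair is in the required order; nothing is violated.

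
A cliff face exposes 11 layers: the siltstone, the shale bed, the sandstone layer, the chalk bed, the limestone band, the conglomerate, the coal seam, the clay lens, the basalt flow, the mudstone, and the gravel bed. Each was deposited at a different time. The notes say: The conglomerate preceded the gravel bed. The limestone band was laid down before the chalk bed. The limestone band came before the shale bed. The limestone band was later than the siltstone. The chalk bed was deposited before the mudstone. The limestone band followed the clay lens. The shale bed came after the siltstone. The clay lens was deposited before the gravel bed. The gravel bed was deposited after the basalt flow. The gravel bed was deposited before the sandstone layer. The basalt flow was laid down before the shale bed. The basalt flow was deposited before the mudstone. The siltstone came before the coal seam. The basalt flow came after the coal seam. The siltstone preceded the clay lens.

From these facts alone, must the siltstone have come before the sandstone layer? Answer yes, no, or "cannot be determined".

Chain the constraints: the siltstone → the clay lens → the gravel bed → the sandstone layer. Each link is directly stated, so the siltstone comes before the sandstone layer.

yes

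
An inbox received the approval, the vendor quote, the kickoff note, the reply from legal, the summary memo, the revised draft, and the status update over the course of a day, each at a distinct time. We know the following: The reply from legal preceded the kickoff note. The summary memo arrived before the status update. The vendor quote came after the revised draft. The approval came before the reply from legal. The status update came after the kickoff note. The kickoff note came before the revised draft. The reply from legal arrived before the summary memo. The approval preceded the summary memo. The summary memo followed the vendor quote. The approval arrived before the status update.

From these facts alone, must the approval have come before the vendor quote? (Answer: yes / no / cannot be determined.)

yes

Chain the constraints: the approval → the reply from legal → the kickoff note → the revised draft → the vendor quote. Each link is directly stated, so the approval comes before the vendor quote.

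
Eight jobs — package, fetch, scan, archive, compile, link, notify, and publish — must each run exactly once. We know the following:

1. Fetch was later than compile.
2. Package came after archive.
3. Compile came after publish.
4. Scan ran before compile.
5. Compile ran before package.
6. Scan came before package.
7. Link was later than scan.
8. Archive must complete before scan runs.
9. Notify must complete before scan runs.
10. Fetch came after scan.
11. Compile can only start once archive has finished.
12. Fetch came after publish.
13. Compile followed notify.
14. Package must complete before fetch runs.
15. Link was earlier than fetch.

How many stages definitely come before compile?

4

Directly stated before compile: archive, notify, publish, and scan.
No chain forces link (or any of the others) ahead of compile.
That's archive, notify, publish, and scan — 4 in all.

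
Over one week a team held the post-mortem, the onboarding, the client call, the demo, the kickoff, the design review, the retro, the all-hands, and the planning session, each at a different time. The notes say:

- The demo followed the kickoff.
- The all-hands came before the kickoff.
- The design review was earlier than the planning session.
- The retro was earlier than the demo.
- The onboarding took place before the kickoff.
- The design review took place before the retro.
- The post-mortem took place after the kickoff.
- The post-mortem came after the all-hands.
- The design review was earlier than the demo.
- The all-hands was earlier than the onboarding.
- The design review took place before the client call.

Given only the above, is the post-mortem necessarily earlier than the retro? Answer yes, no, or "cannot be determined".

No chain of stated constraints runs from the post-mortem to the retro, and none runs from the retro to the post-mortem either.
So the relative order of the post-mortem and the retro is not fixed by the given facts.

cannot be determined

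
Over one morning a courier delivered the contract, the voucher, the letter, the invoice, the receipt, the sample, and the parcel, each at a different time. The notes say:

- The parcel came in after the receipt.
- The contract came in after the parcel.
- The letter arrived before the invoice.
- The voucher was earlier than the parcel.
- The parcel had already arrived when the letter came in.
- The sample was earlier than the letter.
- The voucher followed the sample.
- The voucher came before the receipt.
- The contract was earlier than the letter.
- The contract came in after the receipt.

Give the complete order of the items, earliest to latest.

the sample, the voucher, the receipt, the parcel, the contract, the letter, the invoice

The constraints fix every adjacent pair, so only one ordering works:
the sample → the voucher → the receipt → the parcel → the contract → the letter → the invoice.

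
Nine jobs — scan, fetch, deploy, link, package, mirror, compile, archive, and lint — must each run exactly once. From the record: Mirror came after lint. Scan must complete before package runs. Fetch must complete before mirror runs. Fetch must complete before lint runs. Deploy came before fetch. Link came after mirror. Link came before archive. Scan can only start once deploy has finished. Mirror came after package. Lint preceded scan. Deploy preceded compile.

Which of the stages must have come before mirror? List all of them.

deploy, fetch, lint, package, scan

Directly stated before mirror: fetch, lint, and package.
Deploy reaches mirror via deploy → fetch → mirror.
Scan reaches mirror via scan → package → mirror.
No chain forces link (or any of the others) ahead of mirror.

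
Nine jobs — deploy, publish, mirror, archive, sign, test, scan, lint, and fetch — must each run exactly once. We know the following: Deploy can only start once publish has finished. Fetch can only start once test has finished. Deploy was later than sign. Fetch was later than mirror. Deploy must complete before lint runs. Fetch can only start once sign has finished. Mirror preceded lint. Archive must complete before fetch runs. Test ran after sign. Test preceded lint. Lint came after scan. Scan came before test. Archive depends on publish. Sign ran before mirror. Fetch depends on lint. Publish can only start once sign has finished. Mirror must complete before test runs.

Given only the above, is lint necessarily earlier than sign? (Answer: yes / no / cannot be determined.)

no

Tracing the constraints gives sign → deploy → lint, so sign must come before lint.
That means lint cannot be before sign.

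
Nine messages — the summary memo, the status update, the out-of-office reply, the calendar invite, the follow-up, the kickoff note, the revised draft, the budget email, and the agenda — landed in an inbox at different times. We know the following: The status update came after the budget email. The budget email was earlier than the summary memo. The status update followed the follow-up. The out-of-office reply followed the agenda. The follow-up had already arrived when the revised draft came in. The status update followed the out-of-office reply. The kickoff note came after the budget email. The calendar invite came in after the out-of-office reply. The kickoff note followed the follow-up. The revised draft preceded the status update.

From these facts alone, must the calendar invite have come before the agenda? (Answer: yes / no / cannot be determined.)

Tracing the constraints gives the agenda → the out-of-office reply → the calendar invite, so the agenda must come before the calendar invite.
That means the calendar invite cannot be before the agenda.

no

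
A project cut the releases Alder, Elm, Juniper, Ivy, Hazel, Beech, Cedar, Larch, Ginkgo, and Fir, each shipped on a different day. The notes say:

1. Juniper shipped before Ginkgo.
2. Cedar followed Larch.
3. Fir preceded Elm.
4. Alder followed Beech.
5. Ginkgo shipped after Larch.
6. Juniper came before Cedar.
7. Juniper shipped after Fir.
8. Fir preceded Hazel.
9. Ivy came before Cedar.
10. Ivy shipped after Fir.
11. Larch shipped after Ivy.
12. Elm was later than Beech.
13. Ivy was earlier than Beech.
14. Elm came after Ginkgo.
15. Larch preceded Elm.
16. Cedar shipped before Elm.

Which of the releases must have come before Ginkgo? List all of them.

Fir, Ivy, Juniper, Larch

Directly stated before Ginkgo: Juniper and Larch.
Fir reaches Ginkgo via Fir → Juniper → Ginkgo.
Ivy reaches Ginkgo via Ivy → Larch → Ginkgo.
No chain forces Hazel (or any of the others) ahead of Ginkgo.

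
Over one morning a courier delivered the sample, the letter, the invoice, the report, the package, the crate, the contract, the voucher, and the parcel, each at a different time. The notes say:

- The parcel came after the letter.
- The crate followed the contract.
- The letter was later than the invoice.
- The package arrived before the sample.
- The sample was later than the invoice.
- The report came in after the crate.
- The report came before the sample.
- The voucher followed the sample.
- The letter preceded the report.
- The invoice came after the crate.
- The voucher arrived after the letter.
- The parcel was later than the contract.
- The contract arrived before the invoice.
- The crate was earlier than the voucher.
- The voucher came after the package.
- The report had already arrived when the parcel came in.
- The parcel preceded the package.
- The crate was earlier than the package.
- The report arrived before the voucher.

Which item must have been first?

The contract has a chain of constraints placing it before every other item, so the contract must be first.

the contract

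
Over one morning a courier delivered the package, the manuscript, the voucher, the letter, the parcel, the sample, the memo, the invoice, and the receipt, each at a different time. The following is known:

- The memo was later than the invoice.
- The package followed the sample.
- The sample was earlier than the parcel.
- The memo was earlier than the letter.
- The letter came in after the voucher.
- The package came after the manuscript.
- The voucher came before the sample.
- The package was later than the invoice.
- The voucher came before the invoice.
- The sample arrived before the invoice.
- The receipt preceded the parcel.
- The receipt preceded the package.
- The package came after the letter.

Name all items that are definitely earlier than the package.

the invoice, the letter, the manuscript, the memo, the receipt, the sample, the voucher

Directly stated before the package: the invoice, the letter, the manuscript, the receipt, and the sample.
The memo reaches the package via the memo → the letter → the package.
The voucher reaches the package via the voucher → the letter → the package.
No chain forces the parcel ahead of the package.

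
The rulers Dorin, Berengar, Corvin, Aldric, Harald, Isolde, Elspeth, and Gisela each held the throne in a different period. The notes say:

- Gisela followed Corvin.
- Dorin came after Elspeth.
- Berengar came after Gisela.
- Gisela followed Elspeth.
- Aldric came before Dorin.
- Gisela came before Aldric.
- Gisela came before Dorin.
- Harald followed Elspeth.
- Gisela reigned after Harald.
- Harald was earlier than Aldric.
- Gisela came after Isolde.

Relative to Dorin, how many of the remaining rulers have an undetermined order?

1

Forced before Dorin: Aldric, Corvin, Elspeth, Gisela, Harald, and Isolde.
That leaves Berengar with no forced order relative to Dorin — 1.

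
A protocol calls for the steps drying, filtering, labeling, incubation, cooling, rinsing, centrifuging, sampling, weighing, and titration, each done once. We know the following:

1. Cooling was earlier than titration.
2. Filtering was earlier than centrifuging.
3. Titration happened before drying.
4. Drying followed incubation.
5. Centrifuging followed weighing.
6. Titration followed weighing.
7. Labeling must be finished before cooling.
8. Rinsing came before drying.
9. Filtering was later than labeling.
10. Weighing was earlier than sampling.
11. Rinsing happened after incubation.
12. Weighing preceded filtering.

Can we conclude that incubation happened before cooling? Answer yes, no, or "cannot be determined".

No chain of stated constraints runs from incubation to cooling, and none runs from cooling to incubation either.
So the relative order of incubation and cooling is not fixed by the given facts.

cannot be determined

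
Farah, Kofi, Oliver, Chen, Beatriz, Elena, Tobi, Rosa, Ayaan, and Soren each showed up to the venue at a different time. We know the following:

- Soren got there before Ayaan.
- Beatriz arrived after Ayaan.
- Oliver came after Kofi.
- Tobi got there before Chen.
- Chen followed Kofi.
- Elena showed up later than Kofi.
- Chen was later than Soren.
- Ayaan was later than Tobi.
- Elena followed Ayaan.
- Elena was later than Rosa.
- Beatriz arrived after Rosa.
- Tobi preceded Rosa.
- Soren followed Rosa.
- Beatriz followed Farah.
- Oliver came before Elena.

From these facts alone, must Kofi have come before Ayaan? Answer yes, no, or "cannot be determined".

No chain of stated constraints runs from Kofi to Ayaan, and none runs from Ayaan to Kofi either.
So the relative order of Kofi and Ayaan is not fixed by the given facts.

cannot be determined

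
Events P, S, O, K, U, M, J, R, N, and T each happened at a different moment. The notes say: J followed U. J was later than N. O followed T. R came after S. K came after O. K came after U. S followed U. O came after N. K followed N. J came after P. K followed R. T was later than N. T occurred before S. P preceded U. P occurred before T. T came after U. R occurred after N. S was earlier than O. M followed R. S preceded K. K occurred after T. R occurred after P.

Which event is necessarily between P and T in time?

U

Tracing the constraints gives P → U → T, so U sits after P and before T.
No other event is forced both after P and before T.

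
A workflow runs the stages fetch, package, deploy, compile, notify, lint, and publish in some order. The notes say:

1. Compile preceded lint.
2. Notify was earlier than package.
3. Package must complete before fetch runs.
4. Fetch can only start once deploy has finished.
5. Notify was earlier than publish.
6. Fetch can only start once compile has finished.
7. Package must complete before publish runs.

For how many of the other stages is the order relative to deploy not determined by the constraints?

Forced after deploy: fetch.
That leaves compile, lint, notify, package, and publish with no forced order relative to deploy — 5.

5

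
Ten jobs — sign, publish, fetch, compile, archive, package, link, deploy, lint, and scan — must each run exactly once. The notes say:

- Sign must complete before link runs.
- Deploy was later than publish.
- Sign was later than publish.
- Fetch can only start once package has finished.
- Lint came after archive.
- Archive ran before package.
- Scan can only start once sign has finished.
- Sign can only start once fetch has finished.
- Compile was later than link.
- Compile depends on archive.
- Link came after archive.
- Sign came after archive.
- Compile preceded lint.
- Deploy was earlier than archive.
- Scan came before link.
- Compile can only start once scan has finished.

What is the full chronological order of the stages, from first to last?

The constraints fix every adjacent pair, so only one ordering works:
publish → deploy → archive → package → fetch → sign → scan → link → compile → lint.

publish, deploy, archive, package, fetch, sign, scan, link, compile, lint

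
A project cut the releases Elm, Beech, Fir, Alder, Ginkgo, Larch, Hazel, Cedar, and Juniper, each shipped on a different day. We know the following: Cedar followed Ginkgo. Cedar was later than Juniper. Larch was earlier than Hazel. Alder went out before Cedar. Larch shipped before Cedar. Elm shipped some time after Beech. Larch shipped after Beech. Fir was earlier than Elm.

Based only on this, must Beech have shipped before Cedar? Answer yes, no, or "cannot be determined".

Chain the constraints: Beech → Larch → Cedar. Each link is directly stated, so Beech comes before Cedar.

yes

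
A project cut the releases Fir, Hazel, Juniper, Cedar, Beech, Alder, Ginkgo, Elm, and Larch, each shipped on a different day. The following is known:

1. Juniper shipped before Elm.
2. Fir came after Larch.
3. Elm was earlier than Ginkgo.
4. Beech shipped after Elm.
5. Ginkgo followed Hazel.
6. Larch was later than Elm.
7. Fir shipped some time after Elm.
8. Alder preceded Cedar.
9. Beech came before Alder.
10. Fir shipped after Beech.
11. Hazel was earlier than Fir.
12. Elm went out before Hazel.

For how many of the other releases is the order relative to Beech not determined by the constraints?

3

Forced before Beech: Elm and Juniper; forced after Beech: Alder, Cedar, and Fir.
That leaves Ginkgo, Hazel, and Larch with no forced order relative to Beech — 3.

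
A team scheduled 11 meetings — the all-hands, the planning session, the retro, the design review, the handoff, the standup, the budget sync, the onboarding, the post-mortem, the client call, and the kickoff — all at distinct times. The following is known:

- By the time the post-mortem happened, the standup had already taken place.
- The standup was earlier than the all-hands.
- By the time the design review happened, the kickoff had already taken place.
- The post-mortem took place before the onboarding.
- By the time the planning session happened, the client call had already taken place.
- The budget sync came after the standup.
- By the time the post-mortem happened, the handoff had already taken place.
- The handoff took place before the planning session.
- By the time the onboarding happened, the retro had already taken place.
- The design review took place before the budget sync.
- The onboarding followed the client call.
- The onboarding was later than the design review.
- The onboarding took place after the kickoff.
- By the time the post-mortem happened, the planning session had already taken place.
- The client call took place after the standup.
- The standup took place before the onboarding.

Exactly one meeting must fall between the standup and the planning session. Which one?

Tracing the constraints gives the standup → the client call → the planning session, so the client call sits after the standup and before the planning session.
No other meeting is forced both after the standup and before the planning session.

the client call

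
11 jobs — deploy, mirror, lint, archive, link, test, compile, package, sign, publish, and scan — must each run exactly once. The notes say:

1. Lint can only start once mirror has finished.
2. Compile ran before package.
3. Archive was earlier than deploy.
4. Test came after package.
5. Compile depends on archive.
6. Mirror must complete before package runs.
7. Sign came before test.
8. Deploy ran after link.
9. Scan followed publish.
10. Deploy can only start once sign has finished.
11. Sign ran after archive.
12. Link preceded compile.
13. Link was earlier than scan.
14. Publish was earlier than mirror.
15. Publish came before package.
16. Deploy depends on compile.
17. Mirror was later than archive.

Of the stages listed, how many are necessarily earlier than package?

5

Directly stated before package: compile, mirror, and publish.
Archive reaches package via archive → mirror → package.
Link reaches package via link → compile → package.
That's archive, compile, link, mirror, and publish — 5 in all.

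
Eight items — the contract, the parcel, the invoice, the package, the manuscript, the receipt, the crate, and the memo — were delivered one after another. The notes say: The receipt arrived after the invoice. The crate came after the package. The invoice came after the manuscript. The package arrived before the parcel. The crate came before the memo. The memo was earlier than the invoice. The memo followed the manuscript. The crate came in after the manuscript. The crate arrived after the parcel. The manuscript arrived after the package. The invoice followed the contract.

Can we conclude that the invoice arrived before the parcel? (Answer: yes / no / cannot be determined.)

no

Tracing the constraints gives the parcel → the crate → the memo → the invoice, so the parcel must come before the invoice.
That means the invoice cannot be before the parcel.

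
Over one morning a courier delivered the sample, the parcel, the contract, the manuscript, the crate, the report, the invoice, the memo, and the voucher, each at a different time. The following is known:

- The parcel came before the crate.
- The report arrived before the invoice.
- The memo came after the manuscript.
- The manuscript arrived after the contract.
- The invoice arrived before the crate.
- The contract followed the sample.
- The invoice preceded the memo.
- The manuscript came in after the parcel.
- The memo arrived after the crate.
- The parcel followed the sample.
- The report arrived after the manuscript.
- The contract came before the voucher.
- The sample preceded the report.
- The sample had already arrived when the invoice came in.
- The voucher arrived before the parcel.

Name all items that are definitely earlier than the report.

Directly stated before the report: the manuscript and the sample.
The contract reaches the report via the contract → the manuscript → the report.
The parcel reaches the report via the parcel → the manuscript → the report.
The voucher reaches the report via the voucher → the parcel → the manuscript → the report.
No chain forces the crate (or any of the others) ahead of the report.

the contract, the manuscript, the parcel, the sample, the voucher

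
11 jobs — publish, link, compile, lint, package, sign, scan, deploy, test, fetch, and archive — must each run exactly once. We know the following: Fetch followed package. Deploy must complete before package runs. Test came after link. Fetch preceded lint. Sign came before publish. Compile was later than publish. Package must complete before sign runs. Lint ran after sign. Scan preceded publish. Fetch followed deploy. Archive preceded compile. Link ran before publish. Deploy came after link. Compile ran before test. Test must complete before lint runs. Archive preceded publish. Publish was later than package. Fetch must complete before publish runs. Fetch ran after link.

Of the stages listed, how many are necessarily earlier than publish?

7

Directly stated before publish: archive, fetch, link, package, scan, and sign.
Deploy reaches publish via deploy → package → publish.
That's archive, deploy, fetch, link, package, scan, and sign — 7 in all.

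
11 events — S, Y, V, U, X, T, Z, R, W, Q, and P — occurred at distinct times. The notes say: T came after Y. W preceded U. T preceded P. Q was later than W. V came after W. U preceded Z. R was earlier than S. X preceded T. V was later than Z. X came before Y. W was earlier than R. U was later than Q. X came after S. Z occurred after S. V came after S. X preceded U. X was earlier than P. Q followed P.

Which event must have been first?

W

W has a chain of constraints placing it before every other event, so W must be first.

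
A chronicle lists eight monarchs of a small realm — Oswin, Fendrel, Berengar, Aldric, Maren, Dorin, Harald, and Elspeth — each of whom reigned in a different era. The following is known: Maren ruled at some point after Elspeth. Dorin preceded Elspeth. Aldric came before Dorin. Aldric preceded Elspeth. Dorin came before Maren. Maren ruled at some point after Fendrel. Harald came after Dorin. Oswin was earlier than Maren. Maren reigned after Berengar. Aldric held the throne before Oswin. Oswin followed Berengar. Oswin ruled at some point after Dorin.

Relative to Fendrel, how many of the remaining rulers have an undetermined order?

6

Forced after Fendrel: Maren.
That leaves Aldric, Berengar, Dorin, Elspeth, Harald, and Oswin with no forced order relative to Fendrel — 6.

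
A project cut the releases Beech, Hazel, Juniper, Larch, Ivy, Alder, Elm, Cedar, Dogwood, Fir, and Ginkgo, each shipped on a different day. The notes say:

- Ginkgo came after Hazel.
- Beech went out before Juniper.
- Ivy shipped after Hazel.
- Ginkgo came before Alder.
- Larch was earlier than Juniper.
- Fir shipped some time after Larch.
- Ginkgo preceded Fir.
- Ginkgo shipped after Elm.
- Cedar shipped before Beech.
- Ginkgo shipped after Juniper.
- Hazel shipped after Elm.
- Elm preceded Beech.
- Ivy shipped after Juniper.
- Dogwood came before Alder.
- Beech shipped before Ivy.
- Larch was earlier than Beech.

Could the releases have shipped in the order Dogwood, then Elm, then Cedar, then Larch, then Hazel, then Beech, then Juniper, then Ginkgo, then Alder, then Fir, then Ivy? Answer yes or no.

yes

Check each stated constraint against the proposed order — e.g. Hazel is ahead of Ivy; Dogwood is ahead of Alder. Every pair is in the required order; nothing is violated.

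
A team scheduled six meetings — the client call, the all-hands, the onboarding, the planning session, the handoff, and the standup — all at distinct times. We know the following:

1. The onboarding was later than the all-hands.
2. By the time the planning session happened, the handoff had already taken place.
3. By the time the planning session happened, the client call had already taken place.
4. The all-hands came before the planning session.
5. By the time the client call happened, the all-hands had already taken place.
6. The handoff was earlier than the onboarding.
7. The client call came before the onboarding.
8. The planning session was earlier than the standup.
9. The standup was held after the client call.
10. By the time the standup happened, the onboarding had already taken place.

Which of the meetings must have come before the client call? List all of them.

the all-hands

Directly stated before the client call: the all-hands.
No chain forces the planning session (or any of the others) ahead of the client call.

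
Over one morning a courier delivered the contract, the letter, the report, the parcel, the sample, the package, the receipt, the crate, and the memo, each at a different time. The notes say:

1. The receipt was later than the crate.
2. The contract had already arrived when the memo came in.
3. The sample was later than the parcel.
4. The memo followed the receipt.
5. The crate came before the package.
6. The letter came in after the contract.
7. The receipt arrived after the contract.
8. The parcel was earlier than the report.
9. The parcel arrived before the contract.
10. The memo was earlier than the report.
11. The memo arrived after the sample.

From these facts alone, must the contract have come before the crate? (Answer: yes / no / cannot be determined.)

cannot be determined

No chain of stated constraints runs from the contract to the crate, and none runs from the crate to the contract either.
So the relative order of the contract and the crate is not fixed by the given facts.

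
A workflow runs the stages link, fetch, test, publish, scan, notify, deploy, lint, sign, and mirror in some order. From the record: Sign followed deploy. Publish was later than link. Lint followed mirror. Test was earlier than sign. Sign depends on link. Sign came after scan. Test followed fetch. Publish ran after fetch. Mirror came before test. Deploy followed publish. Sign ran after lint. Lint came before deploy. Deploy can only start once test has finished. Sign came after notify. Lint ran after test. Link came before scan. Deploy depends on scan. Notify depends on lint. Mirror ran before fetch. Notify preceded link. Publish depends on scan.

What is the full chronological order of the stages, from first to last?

The constraints fix every adjacent pair, so only one ordering works:
mirror → fetch → test → lint → notify → link → scan → publish → deploy → sign.

mirror, fetch, test, lint, notify, link, scan, publish, deploy, sign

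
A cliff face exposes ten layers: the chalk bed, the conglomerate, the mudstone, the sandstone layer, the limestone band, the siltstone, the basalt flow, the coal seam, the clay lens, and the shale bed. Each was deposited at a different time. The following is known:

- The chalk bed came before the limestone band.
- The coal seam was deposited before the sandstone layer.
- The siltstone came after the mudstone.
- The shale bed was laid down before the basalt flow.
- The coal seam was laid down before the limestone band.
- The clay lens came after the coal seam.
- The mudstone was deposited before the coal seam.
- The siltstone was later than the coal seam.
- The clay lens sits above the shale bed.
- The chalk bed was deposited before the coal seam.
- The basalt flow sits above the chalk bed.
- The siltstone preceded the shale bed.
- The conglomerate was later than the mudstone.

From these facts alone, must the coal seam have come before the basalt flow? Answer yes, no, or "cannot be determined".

yes

Chain the constraints: the coal seam → the siltstone → the shale bed → the basalt flow. Each link is directly stated, so the coal seam comes before the basalt flow.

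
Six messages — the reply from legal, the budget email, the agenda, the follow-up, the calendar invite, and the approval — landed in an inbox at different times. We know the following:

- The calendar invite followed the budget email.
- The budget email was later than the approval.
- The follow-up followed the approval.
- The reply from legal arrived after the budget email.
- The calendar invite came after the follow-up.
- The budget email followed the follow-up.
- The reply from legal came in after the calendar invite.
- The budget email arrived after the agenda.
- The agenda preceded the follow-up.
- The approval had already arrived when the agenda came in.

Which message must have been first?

the approval

The approval has a chain of constraints placing it before every other message, so the approval must be first.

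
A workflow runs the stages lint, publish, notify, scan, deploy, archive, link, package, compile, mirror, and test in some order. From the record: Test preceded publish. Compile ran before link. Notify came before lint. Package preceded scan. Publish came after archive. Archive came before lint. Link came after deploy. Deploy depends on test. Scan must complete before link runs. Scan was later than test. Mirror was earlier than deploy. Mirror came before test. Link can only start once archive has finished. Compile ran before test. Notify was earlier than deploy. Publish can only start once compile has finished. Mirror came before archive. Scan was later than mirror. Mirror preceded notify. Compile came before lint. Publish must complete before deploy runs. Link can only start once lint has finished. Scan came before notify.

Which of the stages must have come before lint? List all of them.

Directly stated before lint: archive, compile, and notify.
Mirror reaches lint via mirror → notify → lint.
Package reaches lint via package → scan → notify → lint.
Scan reaches lint via scan → notify → lint.
Likewise test reaches lint by chaining the stated constraints.
No chain forces deploy (or any of the others) ahead of lint.

archive, compile, mirror, notify, package, scan, test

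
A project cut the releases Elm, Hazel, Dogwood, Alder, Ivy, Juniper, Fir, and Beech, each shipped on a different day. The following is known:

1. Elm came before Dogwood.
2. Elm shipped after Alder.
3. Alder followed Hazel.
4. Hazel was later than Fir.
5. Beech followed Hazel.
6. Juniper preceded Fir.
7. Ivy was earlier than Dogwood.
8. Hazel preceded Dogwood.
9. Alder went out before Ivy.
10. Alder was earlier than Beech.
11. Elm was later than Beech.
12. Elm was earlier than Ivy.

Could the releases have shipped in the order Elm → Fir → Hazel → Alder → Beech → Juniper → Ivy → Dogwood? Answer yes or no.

no

The constraints require Beech before Elm, but in the proposed sequence Elm appears ahead of Beech. That one violation is enough.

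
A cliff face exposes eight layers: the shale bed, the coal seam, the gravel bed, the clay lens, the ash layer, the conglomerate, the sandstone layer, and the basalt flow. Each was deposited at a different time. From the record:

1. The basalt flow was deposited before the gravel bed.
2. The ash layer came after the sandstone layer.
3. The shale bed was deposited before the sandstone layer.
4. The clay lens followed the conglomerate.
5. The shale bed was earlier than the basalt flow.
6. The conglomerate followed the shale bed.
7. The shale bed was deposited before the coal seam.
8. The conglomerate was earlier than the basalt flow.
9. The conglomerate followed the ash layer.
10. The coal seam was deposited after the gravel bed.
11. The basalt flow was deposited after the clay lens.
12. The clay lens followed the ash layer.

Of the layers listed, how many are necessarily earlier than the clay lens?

Directly stated before the clay lens: the ash layer and the conglomerate.
The sandstone layer reaches the clay lens via the sandstone layer → the ash layer → the clay lens.
The shale bed reaches the clay lens via the shale bed → the conglomerate → the clay lens.
That's the ash layer, the conglomerate, the sandstone layer, and the shale bed — 4 in all.

4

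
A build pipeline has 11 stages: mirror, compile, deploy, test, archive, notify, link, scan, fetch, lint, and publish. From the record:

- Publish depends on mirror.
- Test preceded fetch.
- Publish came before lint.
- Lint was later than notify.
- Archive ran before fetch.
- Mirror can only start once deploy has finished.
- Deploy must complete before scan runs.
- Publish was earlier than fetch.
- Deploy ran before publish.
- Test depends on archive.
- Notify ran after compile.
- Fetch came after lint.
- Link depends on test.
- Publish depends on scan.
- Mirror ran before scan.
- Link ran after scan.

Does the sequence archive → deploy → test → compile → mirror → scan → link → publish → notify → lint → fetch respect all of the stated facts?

Check each stated constraint against the proposed order — e.g. test is ahead of fetch; archive is ahead of fetch. Every pair is in the required order; nothing is violated.

yes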